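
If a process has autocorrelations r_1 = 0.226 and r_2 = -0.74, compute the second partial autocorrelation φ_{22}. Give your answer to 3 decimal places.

-0.834

φ_{22} = (r_2 − r_1²) / (1 − r_1²)
r_1² = (0.226)² = 0.051076
Numerator = -0.74 − 0.0511 = -0.7911; denominator = 1 − 0.0511 = 0.9489
φ_{22} = -0.7911 / 0.9489 = -0.834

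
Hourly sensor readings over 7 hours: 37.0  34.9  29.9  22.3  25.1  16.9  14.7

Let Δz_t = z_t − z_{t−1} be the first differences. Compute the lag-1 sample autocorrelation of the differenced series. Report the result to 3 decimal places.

-0.694

First differences Δz: -2.1, -5.0, -7.6, 2.8, -8.2, -2.2
Mean of differences = -3.7167
Numerator Σ(Δz_t−Δz̄)(Δz_{t+1}−Δz̄) = -58.4136
Denominator Σ(Δz_t−Δz̄)² = 84.2083
r_1(Δz) = -58.4136 / 84.2083 = -0.694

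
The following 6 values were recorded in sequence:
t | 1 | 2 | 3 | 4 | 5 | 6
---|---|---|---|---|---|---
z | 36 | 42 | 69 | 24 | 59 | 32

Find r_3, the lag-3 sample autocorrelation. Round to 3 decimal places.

-0.117

Mean z̄ = (36 + 42 + 69 + 24 + 59 + 32)/6 = 43.6667
Deviations from mean: -7.6667, -1.6667, 25.3333, -19.6667, 15.3333, -11.6667
Numerator Σ_{t=1}^{3}(z_t−z̄)(z_{t+3}−z̄) = -170.3333
Denominator Σ(z_t−z̄)² = 1461.3333
r_3 = -170.3333 / 1461.3333 = -0.117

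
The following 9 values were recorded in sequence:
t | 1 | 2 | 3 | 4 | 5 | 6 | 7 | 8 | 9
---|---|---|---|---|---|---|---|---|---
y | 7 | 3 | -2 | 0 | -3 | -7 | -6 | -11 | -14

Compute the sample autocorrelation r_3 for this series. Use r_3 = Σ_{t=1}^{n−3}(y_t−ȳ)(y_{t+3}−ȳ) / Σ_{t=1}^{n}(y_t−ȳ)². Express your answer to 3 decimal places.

0.168

Mean ȳ = (7 + 3 − 2 + 0 − 3 − 7 − 6 − 11 − 14)/9 = -3.6667
Σ(y_t−ȳ)(y_{t+3}−ȳ) = (39.1111) + (4.4444) + (-5.5556) + (-8.5556) + (-4.8889) + (34.4444) = 59.0000
Denominator Σ(y_t−ȳ)² = 352.0000
r_3 = 59.0000 / 352.0000 = 0.168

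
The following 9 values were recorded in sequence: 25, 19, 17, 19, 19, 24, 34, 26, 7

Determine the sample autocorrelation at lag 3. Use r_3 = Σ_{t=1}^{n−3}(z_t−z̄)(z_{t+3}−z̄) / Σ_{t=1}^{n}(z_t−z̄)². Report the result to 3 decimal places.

Mean z̄ = (25 + 19 + 17 + 19 + 19 + 24 + 34 + 26 + 7)/9 = 21.1111
Numerator Σ_{t=1}^{6}(z_t−z̄)(z_{t+3}−z̄) = -93.9259
Denominator Σ(z_t−z̄)² = 442.8889
r_3 = -93.9259 / 442.8889 = -0.212

-0.212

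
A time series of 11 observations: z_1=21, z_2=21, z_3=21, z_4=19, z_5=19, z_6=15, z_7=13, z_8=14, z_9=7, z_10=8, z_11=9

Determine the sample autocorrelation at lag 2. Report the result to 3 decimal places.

Mean z̄ = (21 + 21 + 21 + 19 + 19 + 15 + 13 + 14 + 7 + 8 + 9)/11 = 15.1818
Numerator Σ_{t=1}^{9}(z_t−z̄)(z_{t+2}−z̄) = 146.3884
Denominator Σ(z_t−z̄)² = 293.6364
r_2 = 146.3884 / 293.6364 = 0.499

0.499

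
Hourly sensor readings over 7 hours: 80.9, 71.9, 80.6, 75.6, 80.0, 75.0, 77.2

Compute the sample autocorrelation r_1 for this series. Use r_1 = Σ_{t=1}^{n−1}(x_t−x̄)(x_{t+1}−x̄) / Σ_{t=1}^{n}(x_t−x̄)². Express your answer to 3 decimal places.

Mean x̄ = (80.9 + 71.9 + 80.6 + 75.6 + 80.0 + 75.0 + 77.2)/7 = 77.3143
Numerator Σ_{t=1}^{6}(x_t−x̄)(x_{t+1}−x̄) = -53.3916
Denominator Σ(x_t−x̄)² = 68.4886
r_1 = -53.3916 / 68.4886 = -0.780

-0.780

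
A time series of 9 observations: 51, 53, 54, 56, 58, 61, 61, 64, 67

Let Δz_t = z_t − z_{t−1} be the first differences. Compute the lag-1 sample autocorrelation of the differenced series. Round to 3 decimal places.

-0.375

First differences Δz: 2, 1, 2, 2, 3, 0, 3, 3
Mean of differences = 2.0000
Numerator Σ(Δz_t−Δz̄)(Δz_{t+1}−Δz̄) = -3.0000
Denominator Σ(Δz_t−Δz̄)² = 8.0000
r_1(Δz) = -3.0000 / 8.0000 = -0.375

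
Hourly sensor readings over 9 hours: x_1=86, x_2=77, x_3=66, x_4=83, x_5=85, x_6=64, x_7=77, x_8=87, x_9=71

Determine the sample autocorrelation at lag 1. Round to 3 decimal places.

-0.301

Mean x̄ = (86 + 77 + 66 + 83 + 85 + 64 + 77 + 87 + 71)/9 = 77.3333
Numerator Σ_{t=1}^{8}(x_t−x̄)(x_{t+1}−x̄) = -182.1111
Denominator Σ(x_t−x̄)² = 606.0000
r_1 = -182.1111 / 606.0000 = -0.301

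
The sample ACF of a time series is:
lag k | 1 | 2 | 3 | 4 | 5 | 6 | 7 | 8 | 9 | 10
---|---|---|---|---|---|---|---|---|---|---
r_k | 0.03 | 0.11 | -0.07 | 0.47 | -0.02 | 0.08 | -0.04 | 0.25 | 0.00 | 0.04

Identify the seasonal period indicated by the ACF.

4

The largest autocorrelation is r_4 = 0.47, with a weaker echo at lag 8 (0.25); the remaining lags stay at or below 0.11.
The dominant spike at lag 4 indicates a seasonal period of 4.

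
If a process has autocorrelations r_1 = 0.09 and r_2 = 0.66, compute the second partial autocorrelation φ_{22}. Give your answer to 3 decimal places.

φ_{22} = (r_2 − r_1²) / (1 − r_1²)
r_1² = (0.09)² = 0.0081
Numerator = 0.66 − 0.0081 = 0.6519; denominator = 1 − 0.0081 = 0.9919
φ_{22} = 0.6519 / 0.9919 = 0.657

0.657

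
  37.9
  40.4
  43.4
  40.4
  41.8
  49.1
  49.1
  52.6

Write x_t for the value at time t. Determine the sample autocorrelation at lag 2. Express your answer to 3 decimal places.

Mean x̄ = (37.9 + 40.4 + 43.4 + 40.4 + 41.8 + 49.1 + 49.1 + 52.6)/8 = 44.3375
Deviations from mean: -6.4375, -3.9375, -0.9375, -3.9375, -2.5375, 4.7625, 4.7625, 8.2625
Numerator Σ_{t=1}^{6}(x_t−x̄)(x_{t+2}−x̄) = 32.4309
Denominator Σ(x_t−x̄)² = 193.3988
r_2 = 32.4309 / 193.3988 = 0.168

0.168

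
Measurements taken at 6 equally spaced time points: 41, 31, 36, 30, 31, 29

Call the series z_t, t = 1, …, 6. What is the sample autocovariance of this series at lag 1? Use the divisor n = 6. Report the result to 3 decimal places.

-2.833

Mean z̄ = (41 + 31 + 36 + 30 + 31 + 29)/6 = 33.0000
Σ_{t=1}^{5}(z_t−z̄)(z_{t+1}−z̄) = -17.0000
γ_1 = -17.0000 / 6 = -2.833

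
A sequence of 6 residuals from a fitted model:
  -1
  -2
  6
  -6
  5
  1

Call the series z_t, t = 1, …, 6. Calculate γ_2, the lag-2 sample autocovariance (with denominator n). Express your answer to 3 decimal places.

Mean z̄ = (-1 − 2 + 6 − 6 + 5 + 1)/6 = 0.5000
Σ_{t=1}^{4}(z_t−z̄)(z_{t+2}−z̄) = 29.5000
γ_2 = 29.5000 / 6 = 4.917

4.917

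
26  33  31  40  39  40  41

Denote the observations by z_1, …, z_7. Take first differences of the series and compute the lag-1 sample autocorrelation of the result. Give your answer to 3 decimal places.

First differences Δz: 7, -2, 9, -1, 1, 1
Mean of differences = 2.5000
Numerator Σ(Δz_t−Δz̄)(Δz_{t+1}−Δz̄) = -64.7500
Denominator Σ(Δz_t−Δz̄)² = 99.5000
r_1(Δz) = -64.7500 / 99.5000 = -0.651

-0.651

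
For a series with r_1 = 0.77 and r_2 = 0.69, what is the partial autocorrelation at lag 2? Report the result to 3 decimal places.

φ_{22} = (r_2 − r_1²) / (1 − r_1²)
r_1² = (0.77)² = 0.5929
Numerator = 0.69 − 0.5929 = 0.0971; denominator = 1 − 0.5929 = 0.4071
φ_{22} = 0.0971 / 0.4071 = 0.239

0.239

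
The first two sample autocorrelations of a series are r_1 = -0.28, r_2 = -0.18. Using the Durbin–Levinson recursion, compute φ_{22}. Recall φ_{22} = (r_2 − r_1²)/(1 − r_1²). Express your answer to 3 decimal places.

φ_{22} = (r_2 − r_1²) / (1 − r_1²)
r_1² = (-0.28)² = 0.0784
Numerator = -0.18 − 0.0784 = -0.2584; denominator = 1 − 0.0784 = 0.9216
φ_{22} = -0.2584 / 0.9216 = -0.280

-0.280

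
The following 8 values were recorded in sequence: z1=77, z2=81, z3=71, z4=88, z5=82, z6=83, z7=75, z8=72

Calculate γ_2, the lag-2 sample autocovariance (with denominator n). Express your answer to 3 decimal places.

Mean z̄ = (77 + 81 + 71 + 88 + 82 + 83 + 75 + 72)/8 = 78.6250
Deviations: -1.6250, 2.3750, -7.6250, 9.3750, 3.3750, 4.3750, -3.6250, -6.6250
Σ_{t=1}^{6}(z_t−z̄)(z_{t+2}−z̄) = 8.7188
γ_2 = 8.7188 / 8 = 1.090

1.090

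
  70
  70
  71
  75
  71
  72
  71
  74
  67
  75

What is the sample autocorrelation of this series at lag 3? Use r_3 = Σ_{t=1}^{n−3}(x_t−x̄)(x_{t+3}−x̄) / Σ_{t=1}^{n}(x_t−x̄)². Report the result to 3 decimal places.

Mean x̄ = (70 + 70 + 71 + 75 + 71 + 72 + 71 + 74 + 67 + 75)/10 = 71.6000
Numerator Σ_{t=1}^{7}(x_t−x̄)(x_{t+3}−x̄) = -12.0800
Denominator Σ(x_t−x̄)² = 56.4000
r_3 = -12.0800 / 56.4000 = -0.214

-0.214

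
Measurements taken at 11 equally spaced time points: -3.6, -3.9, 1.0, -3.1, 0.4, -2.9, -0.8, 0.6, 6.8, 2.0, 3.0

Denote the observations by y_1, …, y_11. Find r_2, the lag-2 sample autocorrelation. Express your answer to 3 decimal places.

0.298

Mean ȳ = (-3.6 − 3.9 + 1.0 − 3.1 + 0.4 − 2.9 − 0.8 + 0.6 + 6.8 + 2.0 + 3.0)/11 = -0.0455
Numerator Σ_{t=1}^{9}(y_t−ȳ)(y_{t+2}−ȳ) = 32.0668
Denominator Σ(y_t−ȳ)² = 107.5673
r_2 = 32.0668 / 107.5673 = 0.298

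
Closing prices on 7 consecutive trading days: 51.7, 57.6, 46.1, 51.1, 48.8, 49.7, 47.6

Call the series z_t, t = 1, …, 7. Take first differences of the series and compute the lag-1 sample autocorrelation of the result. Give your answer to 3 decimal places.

First differences Δz: 5.9, -11.5, 5.0, -2.3, 0.9, -2.1
Mean of differences = -0.6833
Numerator Σ(Δz_t−Δz̄)(Δz_{t+1}−Δz̄) = -146.6753
Denominator Σ(Δz_t−Δz̄)² = 199.7683
r_1(Δz) = -146.6753 / 199.7683 = -0.734

-0.734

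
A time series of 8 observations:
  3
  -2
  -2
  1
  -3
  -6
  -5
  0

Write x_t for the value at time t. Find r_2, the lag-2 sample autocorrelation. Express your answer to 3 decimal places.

Mean x̄ = (3 − 2 − 2 + 1 − 3 − 6 − 5 + 0)/8 = -1.7500
Σ(x_t−x̄)(x_{t+2}−x̄) = (-1.1875) + (-0.6875) + (0.3125) + (-11.6875) + (4.0625) + (-7.4375) = -16.6250
Denominator Σ(x_t−x̄)² = 63.5000
r_2 = -16.6250 / 63.5000 = -0.262

-0.262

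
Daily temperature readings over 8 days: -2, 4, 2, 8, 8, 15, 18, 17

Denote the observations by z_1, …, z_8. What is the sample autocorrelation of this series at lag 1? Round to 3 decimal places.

0.578

Mean z̄ = (-2 + 4 + 2 + 8 + 8 + 15 + 18 + 17)/8 = 8.7500
Σ(z_t−z̄)(z_{t+1}−z̄) = (51.0625) + (32.0625) + (5.0625) + (0.5625) + (-4.6875) + (57.8125) + (76.3125) = 218.1875
Denominator Σ(z_t−z̄)² = 377.5000
r_1 = 218.1875 / 377.5000 = 0.578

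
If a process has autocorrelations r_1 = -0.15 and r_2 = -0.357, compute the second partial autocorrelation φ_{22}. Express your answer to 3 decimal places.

φ_{22} = (r_2 − r_1²) / (1 − r_1²)
r_1² = (-0.15)² = 0.0225
Numerator = -0.357 − 0.0225 = -0.3795; denominator = 1 − 0.0225 = 0.9775
φ_{22} = -0.3795 / 0.9775 = -0.388

-0.388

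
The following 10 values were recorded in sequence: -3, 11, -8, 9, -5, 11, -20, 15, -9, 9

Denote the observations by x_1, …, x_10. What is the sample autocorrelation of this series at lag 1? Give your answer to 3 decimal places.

Mean x̄ = (-3 + 11 − 8 + 9 − 5 + 11 − 20 + 15 − 9 + 9)/10 = 1.0000
Numerator Σ_{t=1}^{9}(x_t−x̄)(x_{t+1}−x̄) = -1034.0000
Denominator Σ(x_t−x̄)² = 1198.0000
r_1 = -1034.0000 / 1198.0000 = -0.863

-0.863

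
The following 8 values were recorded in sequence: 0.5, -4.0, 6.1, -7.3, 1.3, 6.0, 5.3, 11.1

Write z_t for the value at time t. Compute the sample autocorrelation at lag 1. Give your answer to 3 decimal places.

Mean z̄ = (0.5 − 4.0 + 6.1 − 7.3 + 1.3 + 6.0 + 5.3 + 11.1)/8 = 2.3750
Deviations from mean: -1.8750, -6.3750, 3.7250, -9.6750, -1.0750, 3.6250, 2.9250, 8.7250
Σ(z_t−z̄)(z_{t+1}−z̄) = (11.9531) + (-23.7469) + (-36.0394) + (10.4006) + (-3.8969) + (10.6031) + (25.5206) = -5.2056
Denominator Σ(z_t−z̄)² = 250.6150
r_1 = -5.2056 / 250.6150 = -0.021

-0.021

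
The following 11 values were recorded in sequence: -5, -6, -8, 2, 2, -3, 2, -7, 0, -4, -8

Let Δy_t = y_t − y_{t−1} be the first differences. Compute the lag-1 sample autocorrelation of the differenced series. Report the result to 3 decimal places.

First differences Δy: -1, -2, 10, 0, -5, 5, -9, 7, -4, -4
Mean of differences = -0.3000
Numerator Σ(Δy_t−Δȳ)(Δy_{t+1}−Δȳ) = -162.4900
Denominator Σ(Δy_t−Δȳ)² = 316.1000
r_1(Δy) = -162.4900 / 316.1000 = -0.514

-0.514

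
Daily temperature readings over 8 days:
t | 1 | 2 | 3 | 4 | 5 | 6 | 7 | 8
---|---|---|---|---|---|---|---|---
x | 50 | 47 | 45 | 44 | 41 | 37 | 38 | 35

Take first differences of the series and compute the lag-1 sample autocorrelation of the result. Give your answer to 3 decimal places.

-0.467

First differences Δx: -3, -2, -1, -3, -4, 1, -3
Mean of differences = -2.1429
Numerator Σ(Δx_t−Δx̄)(Δx_{t+1}−Δx̄) = -7.8776
Denominator Σ(Δx_t−Δx̄)² = 16.8571
r_1(Δx) = -7.8776 / 16.8571 = -0.467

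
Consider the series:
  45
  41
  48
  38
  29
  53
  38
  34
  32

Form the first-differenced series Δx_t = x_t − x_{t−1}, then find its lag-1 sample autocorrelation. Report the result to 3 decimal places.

First differences Δx: -4, 7, -10, -9, 24, -15, -4, -2
Mean of differences = -1.6250
Numerator Σ(Δx_t−Δx̄)(Δx_{t+1}−Δx̄) = -530.0156
Denominator Σ(Δx_t−Δx̄)² = 1045.8750
r_1(Δx) = -530.0156 / 1045.8750 = -0.507

-0.507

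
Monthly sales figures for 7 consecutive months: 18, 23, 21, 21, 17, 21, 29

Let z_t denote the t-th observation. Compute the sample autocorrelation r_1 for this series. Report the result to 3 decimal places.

-0.058

Mean z̄ = (18 + 23 + 21 + 21 + 17 + 21 + 29)/7 = 21.4286
Deviations from mean: -3.4286, 1.5714, -0.4286, -0.4286, -4.4286, -0.4286, 7.5714
Σ(z_t−z̄)(z_{t+1}−z̄) = (-5.3878) + (-0.6735) + (0.1837) + (1.8980) + (1.8980) + (-3.2449) = -5.3265
Denominator Σ(z_t−z̄)² = 91.7143
r_1 = -5.3265 / 91.7143 = -0.058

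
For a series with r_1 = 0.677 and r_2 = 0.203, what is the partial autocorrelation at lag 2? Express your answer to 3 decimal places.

φ_{22} = (r_2 − r_1²) / (1 − r_1²)
r_1² = (0.677)² = 0.458329
Numerator = 0.203 − 0.4583 = -0.2553; denominator = 1 − 0.4583 = 0.5417
φ_{22} = -0.2553 / 0.5417 = -0.471

-0.471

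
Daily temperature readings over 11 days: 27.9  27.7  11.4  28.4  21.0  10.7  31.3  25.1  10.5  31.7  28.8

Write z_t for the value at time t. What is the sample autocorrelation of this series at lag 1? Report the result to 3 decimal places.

Mean z̄ = (27.9 + 27.7 + 11.4 + 28.4 + 21.0 + 10.7 + 31.3 + 25.1 + 10.5 + 31.7 + 28.8)/11 = 23.1364
Numerator Σ_{t=1}^{10}(z_t−z̄)(z_{t+1}−z̄) = -248.2940
Denominator Σ(z_t−z̄)² = 703.7855
r_1 = -248.2940 / 703.7855 = -0.353

-0.353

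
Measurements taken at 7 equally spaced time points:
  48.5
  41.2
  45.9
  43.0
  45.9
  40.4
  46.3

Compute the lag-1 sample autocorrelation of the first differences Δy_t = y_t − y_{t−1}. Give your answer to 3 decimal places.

First differences Δy: -7.3, 4.7, -2.9, 2.9, -5.5, 5.9
Mean of differences = -0.3667
Numerator Σ(Δy_t−Δȳ)(Δy_{t+1}−Δȳ) = -105.1778
Denominator Σ(Δy_t−Δȳ)² = 156.4533
r_1(Δy) = -105.1778 / 156.4533 = -0.672

-0.672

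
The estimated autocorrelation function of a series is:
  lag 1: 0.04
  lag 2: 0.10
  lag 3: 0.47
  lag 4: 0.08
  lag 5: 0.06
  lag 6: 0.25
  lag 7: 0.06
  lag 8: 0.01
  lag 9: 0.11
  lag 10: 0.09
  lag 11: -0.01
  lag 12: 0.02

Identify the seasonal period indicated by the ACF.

3

The largest autocorrelation is r_3 = 0.47, with a weaker echo at lag 6 (0.25); the remaining lags stay at or below 0.11.
The dominant spike at lag 3 indicates a seasonal period of 3.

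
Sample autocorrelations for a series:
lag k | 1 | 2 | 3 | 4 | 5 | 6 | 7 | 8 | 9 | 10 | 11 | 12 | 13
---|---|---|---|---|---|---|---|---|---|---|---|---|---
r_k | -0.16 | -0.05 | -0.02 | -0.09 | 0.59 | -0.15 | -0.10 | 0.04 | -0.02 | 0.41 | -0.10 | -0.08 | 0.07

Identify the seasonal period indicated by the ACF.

5

The largest autocorrelation is r_5 = 0.59, with a weaker echo at lag 10 (0.41); the remaining lags stay at or below 0.07.
The dominant spike at lag 5 indicates a seasonal period of 5.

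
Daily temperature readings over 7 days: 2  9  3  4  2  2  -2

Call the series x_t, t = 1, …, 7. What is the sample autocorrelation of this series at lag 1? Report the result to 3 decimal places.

-0.005

Mean x̄ = (2 + 9 + 3 + 4 + 2 + 2 − 2)/7 = 2.8571
Numerator Σ_{t=1}^{6}(x_t−x̄)(x_{t+1}−x̄) = -0.3061
Denominator Σ(x_t−x̄)² = 64.8571
r_1 = -0.3061 / 64.8571 = -0.005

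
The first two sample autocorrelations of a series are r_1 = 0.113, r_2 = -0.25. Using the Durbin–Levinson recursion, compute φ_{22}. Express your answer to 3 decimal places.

φ_{22} = (r_2 − r_1²) / (1 − r_1²)
r_1² = (0.113)² = 0.012769
Numerator = -0.25 − 0.0128 = -0.2628; denominator = 1 − 0.0128 = 0.9872
φ_{22} = -0.2628 / 0.9872 = -0.266

-0.266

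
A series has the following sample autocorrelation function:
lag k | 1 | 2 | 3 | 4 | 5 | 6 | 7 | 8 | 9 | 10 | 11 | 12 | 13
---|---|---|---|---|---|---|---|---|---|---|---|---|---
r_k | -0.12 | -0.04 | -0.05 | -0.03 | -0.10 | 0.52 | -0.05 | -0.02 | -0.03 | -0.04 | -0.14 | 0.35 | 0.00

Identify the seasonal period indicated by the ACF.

6

The largest autocorrelation is r_6 = 0.52, with a weaker echo at lag 12 (0.35); the remaining lags stay at or below 0.00.
The dominant spike at lag 6 indicates a seasonal period of 6.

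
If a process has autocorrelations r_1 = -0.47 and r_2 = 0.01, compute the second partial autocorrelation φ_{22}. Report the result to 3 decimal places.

-0.271

φ_{22} = (r_2 − r_1²) / (1 − r_1²)
r_1² = (-0.47)² = 0.2209
Numerator = 0.01 − 0.2209 = -0.2109; denominator = 1 − 0.2209 = 0.7791
φ_{22} = -0.2109 / 0.7791 = -0.271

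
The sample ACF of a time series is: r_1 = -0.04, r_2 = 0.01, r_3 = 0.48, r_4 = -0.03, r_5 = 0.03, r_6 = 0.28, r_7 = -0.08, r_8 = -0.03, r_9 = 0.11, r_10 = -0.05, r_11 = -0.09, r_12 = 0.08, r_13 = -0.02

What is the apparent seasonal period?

The largest autocorrelation is r_3 = 0.48, with a weaker echo at lag 6 (0.28); the remaining lags stay at or below 0.11.
The dominant spike at lag 3 indicates a seasonal period of 3.

3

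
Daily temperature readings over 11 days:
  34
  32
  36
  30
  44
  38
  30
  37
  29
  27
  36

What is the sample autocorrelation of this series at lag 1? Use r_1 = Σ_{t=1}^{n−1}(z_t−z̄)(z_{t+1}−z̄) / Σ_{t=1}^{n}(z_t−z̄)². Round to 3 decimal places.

Mean z̄ = (34 + 32 + 36 + 30 + 44 + 38 + 30 + 37 + 29 + 27 + 36)/11 = 33.9091
Numerator Σ_{t=1}^{10}(z_t−z̄)(z_{t+1}−z̄) = -34.2810
Denominator Σ(z_t−z̄)² = 242.9091
r_1 = -34.2810 / 242.9091 = -0.141

-0.141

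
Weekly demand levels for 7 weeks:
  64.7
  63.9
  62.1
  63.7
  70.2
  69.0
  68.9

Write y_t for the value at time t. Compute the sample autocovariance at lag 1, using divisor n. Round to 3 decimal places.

Mean ȳ = (64.7 + 63.9 + 62.1 + 63.7 + 70.2 + 69.0 + 68.9)/7 = 66.0714
Σ_{t=1}^{6}(y_t−ȳ)(y_{t+1}−ȳ) = 31.6035
γ_1 = 31.6035 / 7 = 4.515

4.515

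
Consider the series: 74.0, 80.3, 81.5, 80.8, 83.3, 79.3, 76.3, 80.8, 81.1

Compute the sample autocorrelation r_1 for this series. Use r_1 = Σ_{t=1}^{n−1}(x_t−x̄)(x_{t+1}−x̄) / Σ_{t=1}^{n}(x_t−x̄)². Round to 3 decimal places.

Mean x̄ = (74.0 + 80.3 + 81.5 + 80.8 + 83.3 + 79.3 + 76.3 + 80.8 + 81.1)/9 = 79.7111
Numerator Σ_{t=1}^{8}(x_t−x̄)(x_{t+1}−x̄) = 1.2710
Denominator Σ(x_t−x̄)² = 65.1489
r_1 = 1.2710 / 65.1489 = 0.020

0.020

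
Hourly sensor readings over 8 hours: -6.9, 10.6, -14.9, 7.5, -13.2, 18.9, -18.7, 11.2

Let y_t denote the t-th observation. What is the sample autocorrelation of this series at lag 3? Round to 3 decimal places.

Mean ȳ = (-6.9 + 10.6 − 14.9 + 7.5 − 13.2 + 18.9 − 18.7 + 11.2)/8 = -0.6875
Deviations from mean: -6.2125, 11.2875, -14.2125, 8.1875, -12.5125, 19.5875, -18.0125, 11.8875
Σ(y_t−ȳ)(y_{t+3}−ȳ) = (-50.8648) + (-141.2348) + (-278.3873) + (-147.4773) + (-148.7423) = -766.7067
Denominator Σ(y_t−ȳ)² = 1441.0288
r_3 = -766.7067 / 1441.0288 = -0.532

-0.532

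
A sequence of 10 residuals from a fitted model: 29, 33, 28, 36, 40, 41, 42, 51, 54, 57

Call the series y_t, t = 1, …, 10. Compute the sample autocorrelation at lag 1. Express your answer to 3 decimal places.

0.666

Mean ȳ = (29 + 33 + 28 + 36 + 40 + 41 + 42 + 51 + 54 + 57)/10 = 41.1000
Numerator Σ_{t=1}^{9}(y_t−ȳ)(y_{t+1}−ȳ) = 618.2900
Denominator Σ(y_t−ȳ)² = 928.9000
r_1 = 618.2900 / 928.9000 = 0.666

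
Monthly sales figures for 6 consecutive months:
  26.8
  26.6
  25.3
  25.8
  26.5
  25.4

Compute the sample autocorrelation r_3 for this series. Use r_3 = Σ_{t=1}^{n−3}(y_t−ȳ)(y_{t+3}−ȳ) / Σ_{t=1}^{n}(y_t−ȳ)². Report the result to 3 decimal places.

Mean ȳ = (26.8 + 26.6 + 25.3 + 25.8 + 26.5 + 25.4)/6 = 26.0667
Numerator Σ_{t=1}^{3}(y_t−ȳ)(y_{t+3}−ȳ) = 0.5467
Denominator Σ(y_t−ȳ)² = 2.1133
r_3 = 0.5467 / 2.1133 = 0.259

0.259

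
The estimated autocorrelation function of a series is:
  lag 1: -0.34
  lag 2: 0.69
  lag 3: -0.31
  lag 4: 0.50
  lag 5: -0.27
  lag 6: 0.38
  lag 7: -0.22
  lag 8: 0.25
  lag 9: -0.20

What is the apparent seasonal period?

The largest autocorrelation is r_2 = 0.69, with weaker echoes at lags 4 (0.50), 6 (0.38) and 8 (0.25); the remaining lags stay at or below -0.20.
The dominant spike at lag 2 indicates a seasonal period of 2.

2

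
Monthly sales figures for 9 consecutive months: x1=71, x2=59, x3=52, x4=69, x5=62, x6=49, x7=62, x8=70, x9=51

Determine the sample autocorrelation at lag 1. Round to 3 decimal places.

Mean x̄ = (71 + 59 + 52 + 69 + 62 + 49 + 62 + 70 + 51)/9 = 60.5556
Numerator Σ_{t=1}^{8}(x_t−x̄)(x_{t+1}−x̄) = -172.9753
Denominator Σ(x_t−x̄)² = 574.2222
r_1 = -172.9753 / 574.2222 = -0.301

-0.301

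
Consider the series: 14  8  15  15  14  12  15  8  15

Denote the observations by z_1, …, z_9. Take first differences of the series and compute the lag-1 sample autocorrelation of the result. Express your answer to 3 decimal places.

-0.589

First differences Δz: -6, 7, 0, -1, -2, 3, -7, 7
Mean of differences = 0.1250
Numerator Σ(Δz_t−Δz̄)(Δz_{t+1}−Δz̄) = -116.0156
Denominator Σ(Δz_t−Δz̄)² = 196.8750
r_1(Δz) = -116.0156 / 196.8750 = -0.589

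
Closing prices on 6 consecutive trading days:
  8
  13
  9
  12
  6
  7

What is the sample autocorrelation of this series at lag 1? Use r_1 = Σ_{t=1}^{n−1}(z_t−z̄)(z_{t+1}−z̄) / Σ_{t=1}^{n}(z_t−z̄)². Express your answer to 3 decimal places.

-0.198

Mean z̄ = (8 + 13 + 9 + 12 + 6 + 7)/6 = 9.1667
Deviations from mean: -1.1667, 3.8333, -0.1667, 2.8333, -3.1667, -2.1667
Numerator Σ_{t=1}^{5}(z_t−z̄)(z_{t+1}−z̄) = -7.6944
Denominator Σ(z_t−z̄)² = 38.8333
r_1 = -7.6944 / 38.8333 = -0.198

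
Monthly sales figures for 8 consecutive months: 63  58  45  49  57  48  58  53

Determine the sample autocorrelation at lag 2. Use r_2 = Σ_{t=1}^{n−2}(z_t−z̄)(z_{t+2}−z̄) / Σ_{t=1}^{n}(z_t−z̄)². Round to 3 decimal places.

-0.310

Mean z̄ = (63 + 58 + 45 + 49 + 57 + 48 + 58 + 53)/8 = 53.8750
Deviations from mean: 9.1250, 4.1250, -8.8750, -4.8750, 3.1250, -5.8750, 4.1250, -0.8750
Numerator Σ_{t=1}^{6}(z_t−z̄)(z_{t+2}−z̄) = -82.1563
Denominator Σ(z_t−z̄)² = 264.8750
r_2 = -82.1563 / 264.8750 = -0.310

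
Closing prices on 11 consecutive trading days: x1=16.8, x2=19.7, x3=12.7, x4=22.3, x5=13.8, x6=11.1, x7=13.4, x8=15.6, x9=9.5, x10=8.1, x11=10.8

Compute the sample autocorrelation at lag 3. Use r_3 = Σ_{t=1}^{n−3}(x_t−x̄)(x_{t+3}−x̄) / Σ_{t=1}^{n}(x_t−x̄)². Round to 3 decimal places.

Mean x̄ = (16.8 + 19.7 + 12.7 + 22.3 + 13.8 + 11.1 + 13.4 + 15.6 + 9.5 + 8.1 + 10.8)/11 = 13.9818
Numerator Σ_{t=1}^{8}(x_t−x̄)(x_{t+3}−x̄) = 32.1517
Denominator Σ(x_t−x̄)² = 187.5764
r_3 = 32.1517 / 187.5764 = 0.171

0.171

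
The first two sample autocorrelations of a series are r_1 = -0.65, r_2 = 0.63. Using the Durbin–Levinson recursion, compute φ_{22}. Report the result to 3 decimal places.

0.359

φ_{22} = (r_2 − r_1²) / (1 − r_1²)
r_1² = (-0.65)² = 0.4225
Numerator = 0.63 − 0.4225 = 0.2075; denominator = 1 − 0.4225 = 0.5775
φ_{22} = 0.2075 / 0.5775 = 0.359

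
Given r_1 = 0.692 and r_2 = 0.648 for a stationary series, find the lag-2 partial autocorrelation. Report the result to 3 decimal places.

φ_{22} = (r_2 − r_1²) / (1 − r_1²)
r_1² = (0.692)² = 0.478864
Numerator = 0.648 − 0.4789 = 0.1691; denominator = 1 − 0.4789 = 0.5211
φ_{22} = 0.1691 / 0.5211 = 0.325

0.325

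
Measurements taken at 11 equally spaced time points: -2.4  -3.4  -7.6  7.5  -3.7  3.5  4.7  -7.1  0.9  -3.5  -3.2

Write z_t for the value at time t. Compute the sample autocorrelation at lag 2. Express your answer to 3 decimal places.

Mean z̄ = (-2.4 − 3.4 − 7.6 + 7.5 − 3.7 + 3.5 + 4.7 − 7.1 + 0.9 − 3.5 − 3.2)/11 = -1.3000
Numerator Σ_{t=1}^{9}(z_t−z̄)(z_{t+2}−z̄) = 25.3500
Denominator Σ(z_t−z̄)² = 234.4800
r_2 = 25.3500 / 234.4800 = 0.108

0.108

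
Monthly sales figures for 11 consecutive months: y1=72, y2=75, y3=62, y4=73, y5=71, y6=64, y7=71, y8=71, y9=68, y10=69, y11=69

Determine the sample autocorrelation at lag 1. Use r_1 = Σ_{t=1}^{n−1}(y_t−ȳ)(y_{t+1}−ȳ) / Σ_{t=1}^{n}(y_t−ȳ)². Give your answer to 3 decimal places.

Mean ȳ = (72 + 75 + 62 + 73 + 71 + 64 + 71 + 71 + 68 + 69 + 69)/11 = 69.5455
Numerator Σ_{t=1}^{10}(y_t−ȳ)(y_{t+1}−ȳ) = -63.9339
Denominator Σ(y_t−ȳ)² = 144.7273
r_1 = -63.9339 / 144.7273 = -0.442

-0.442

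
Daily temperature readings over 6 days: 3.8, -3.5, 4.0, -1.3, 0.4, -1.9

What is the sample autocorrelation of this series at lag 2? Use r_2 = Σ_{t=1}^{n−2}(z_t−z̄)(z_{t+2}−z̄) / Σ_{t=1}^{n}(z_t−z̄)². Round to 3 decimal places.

0.482

Mean z̄ = (3.8 − 3.5 + 4.0 − 1.3 + 0.4 − 1.9)/6 = 0.2500
Numerator Σ_{t=1}^{4}(z_t−z̄)(z_{t+2}−z̄) = 23.0200
Denominator Σ(z_t−z̄)² = 47.7750
r_2 = 23.0200 / 47.7750 = 0.482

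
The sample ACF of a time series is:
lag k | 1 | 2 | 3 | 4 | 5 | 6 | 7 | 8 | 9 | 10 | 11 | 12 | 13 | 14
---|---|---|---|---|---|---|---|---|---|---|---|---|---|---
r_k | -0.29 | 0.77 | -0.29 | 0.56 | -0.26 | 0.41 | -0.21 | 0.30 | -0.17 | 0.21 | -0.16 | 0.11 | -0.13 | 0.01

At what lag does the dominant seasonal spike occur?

The largest autocorrelation is r_2 = 0.77, with weaker echoes at lags 4 (0.56), 6 (0.41), 8 (0.30) and 10 (0.21); the remaining lags stay at or below 0.11.
The dominant spike at lag 2 indicates a seasonal period of 2.

2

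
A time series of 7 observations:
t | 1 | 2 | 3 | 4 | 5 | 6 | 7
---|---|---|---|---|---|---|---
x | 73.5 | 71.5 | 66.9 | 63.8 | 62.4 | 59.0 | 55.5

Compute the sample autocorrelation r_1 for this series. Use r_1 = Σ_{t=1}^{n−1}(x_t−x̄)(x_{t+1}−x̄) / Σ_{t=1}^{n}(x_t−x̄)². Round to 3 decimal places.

0.558

Mean x̄ = (73.5 + 71.5 + 66.9 + 63.8 + 62.4 + 59.0 + 55.5)/7 = 64.6571
Deviations from mean: 8.8429, 6.8429, 2.2429, -0.8571, -2.2571, -5.6571, -9.1571
Numerator Σ_{t=1}^{6}(x_t−x̄)(x_{t+1}−x̄) = 140.4424
Denominator Σ(x_t−x̄)² = 251.7371
r_1 = 140.4424 / 251.7371 = 0.558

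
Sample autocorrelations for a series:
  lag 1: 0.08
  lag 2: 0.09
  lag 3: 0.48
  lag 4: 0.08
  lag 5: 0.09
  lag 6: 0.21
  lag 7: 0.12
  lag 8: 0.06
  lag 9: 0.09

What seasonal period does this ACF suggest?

The largest autocorrelation is r_3 = 0.48, with a weaker echo at lag 6 (0.21); the remaining lags stay at or below 0.12.
The dominant spike at lag 3 indicates a seasonal period of 3.

3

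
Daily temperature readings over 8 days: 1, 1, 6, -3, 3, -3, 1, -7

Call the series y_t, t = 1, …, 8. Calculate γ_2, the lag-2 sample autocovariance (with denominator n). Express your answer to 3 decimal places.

Mean ȳ = (1 + 1 + 6 − 3 + 3 − 3 + 1 − 7)/8 = -0.1250
Σ_{t=1}^{6}(y_t−ȳ)(y_{t+2}−ȳ) = 54.3438
γ_2 = 54.3438 / 8 = 6.793

6.793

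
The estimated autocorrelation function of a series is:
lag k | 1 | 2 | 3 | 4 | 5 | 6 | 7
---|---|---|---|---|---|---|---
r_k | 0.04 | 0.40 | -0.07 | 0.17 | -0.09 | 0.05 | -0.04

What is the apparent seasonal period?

2

The largest autocorrelation is r_2 = 0.40, with a weaker echo at lag 4 (0.17); the remaining lags stay at or below 0.05.
The dominant spike at lag 2 indicates a seasonal period of 2.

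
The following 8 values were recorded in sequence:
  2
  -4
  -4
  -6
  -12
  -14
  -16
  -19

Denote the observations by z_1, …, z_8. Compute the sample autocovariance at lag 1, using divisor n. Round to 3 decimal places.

Mean z̄ = (2 − 4 − 4 − 6 − 12 − 14 − 16 − 19)/8 = -9.1250
Σ_{t=1}^{7}(z_t−z̄)(z_{t+1}−z̄) = 205.7344
γ_1 = 205.7344 / 8 = 25.717

25.717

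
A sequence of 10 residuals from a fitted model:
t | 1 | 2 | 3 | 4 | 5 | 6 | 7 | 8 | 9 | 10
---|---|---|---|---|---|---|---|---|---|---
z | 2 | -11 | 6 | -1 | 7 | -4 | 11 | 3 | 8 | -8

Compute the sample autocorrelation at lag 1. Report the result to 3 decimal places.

-0.441

Mean z̄ = (2 − 11 + 6 − 1 + 7 − 4 + 11 + 3 + 8 − 8)/10 = 1.3000
Numerator Σ_{t=1}^{9}(z_t−z̄)(z_{t+1}−z̄) = -206.3900
Denominator Σ(z_t−z̄)² = 468.1000
r_1 = -206.3900 / 468.1000 = -0.441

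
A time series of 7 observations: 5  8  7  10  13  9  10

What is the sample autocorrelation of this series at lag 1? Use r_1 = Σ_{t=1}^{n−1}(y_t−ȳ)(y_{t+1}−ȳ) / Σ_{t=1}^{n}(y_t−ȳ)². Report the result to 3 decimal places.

Mean ȳ = (5 + 8 + 7 + 10 + 13 + 9 + 10)/7 = 8.8571
Deviations from mean: -3.8571, -0.8571, -1.8571, 1.1429, 4.1429, 0.1429, 1.1429
Numerator Σ_{t=1}^{6}(y_t−ȳ)(y_{t+1}−ȳ) = 8.2653
Denominator Σ(y_t−ȳ)² = 38.8571
r_1 = 8.2653 / 38.8571 = 0.213

0.213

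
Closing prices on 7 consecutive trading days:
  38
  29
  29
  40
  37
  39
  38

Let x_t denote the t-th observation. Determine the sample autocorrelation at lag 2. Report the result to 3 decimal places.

Mean x̄ = (38 + 29 + 29 + 40 + 37 + 39 + 38)/7 = 35.7143
Deviations from mean: 2.2857, -6.7143, -6.7143, 4.2857, 1.2857, 3.2857, 2.2857
Σ(x_t−x̄)(x_{t+2}−x̄) = (-15.3469) + (-28.7755) + (-8.6327) + (14.0816) + (2.9388) = -35.7347
Denominator Σ(x_t−x̄)² = 131.4286
r_2 = -35.7347 / 131.4286 = -0.272

-0.272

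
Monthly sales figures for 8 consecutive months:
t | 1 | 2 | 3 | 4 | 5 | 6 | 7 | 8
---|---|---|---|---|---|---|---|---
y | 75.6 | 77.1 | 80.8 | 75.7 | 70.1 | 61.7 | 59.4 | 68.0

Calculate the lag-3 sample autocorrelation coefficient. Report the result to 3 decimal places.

Mean ȳ = (75.6 + 77.1 + 80.8 + 75.7 + 70.1 + 61.7 + 59.4 + 68.0)/8 = 71.0500
Deviations from mean: 4.5500, 6.0500, 9.7500, 4.6500, -0.9500, -9.3500, -11.6500, -3.0500
Numerator Σ_{t=1}^{5}(y_t−ȳ)(y_{t+3}−ȳ) = -127.0275
Denominator Σ(y_t−ȳ)² = 407.3400
r_3 = -127.0275 / 407.3400 = -0.312

-0.312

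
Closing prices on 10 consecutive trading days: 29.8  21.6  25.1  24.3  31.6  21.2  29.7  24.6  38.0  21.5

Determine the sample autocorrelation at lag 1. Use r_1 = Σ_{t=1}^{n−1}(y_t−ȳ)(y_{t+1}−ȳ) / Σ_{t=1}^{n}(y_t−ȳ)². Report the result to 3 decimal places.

Mean ȳ = (29.8 + 21.6 + 25.1 + 24.3 + 31.6 + 21.2 + 29.7 + 24.6 + 38.0 + 21.5)/10 = 26.7400
Numerator Σ_{t=1}^{9}(y_t−ȳ)(y_{t+1}−ȳ) = -147.9116
Denominator Σ(y_t−ȳ)² = 266.3240
r_1 = -147.9116 / 266.3240 = -0.555

-0.555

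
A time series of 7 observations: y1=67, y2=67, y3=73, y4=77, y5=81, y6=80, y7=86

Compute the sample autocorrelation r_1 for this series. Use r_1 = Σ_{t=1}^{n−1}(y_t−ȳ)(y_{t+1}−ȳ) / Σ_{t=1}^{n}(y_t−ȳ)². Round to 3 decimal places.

Mean ȳ = (67 + 67 + 73 + 77 + 81 + 80 + 86)/7 = 75.8571
Σ(y_t−ȳ)(y_{t+1}−ȳ) = (78.4490) + (25.3061) + (-3.2653) + (5.8776) + (21.3061) + (42.0204) = 169.6939
Denominator Σ(y_t−ȳ)² = 312.8571
r_1 = 169.6939 / 312.8571 = 0.542

0.542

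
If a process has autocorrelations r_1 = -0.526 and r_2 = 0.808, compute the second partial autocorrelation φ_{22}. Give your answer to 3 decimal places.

φ_{22} = (r_2 − r_1²) / (1 − r_1²)
r_1² = (-0.526)² = 0.276676
Numerator = 0.808 − 0.2767 = 0.5313; denominator = 1 − 0.2767 = 0.7233
φ_{22} = 0.5313 / 0.7233 = 0.735

0.735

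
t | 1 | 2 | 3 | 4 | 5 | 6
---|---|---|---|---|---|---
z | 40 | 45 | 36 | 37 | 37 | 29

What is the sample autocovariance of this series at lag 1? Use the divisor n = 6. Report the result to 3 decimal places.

2.259

Mean z̄ = (40 + 45 + 36 + 37 + 37 + 29)/6 = 37.3333
Σ_{t=1}^{5}(z_t−z̄)(z_{t+1}−z̄) = 13.5556
γ_1 = 13.5556 / 6 = 2.259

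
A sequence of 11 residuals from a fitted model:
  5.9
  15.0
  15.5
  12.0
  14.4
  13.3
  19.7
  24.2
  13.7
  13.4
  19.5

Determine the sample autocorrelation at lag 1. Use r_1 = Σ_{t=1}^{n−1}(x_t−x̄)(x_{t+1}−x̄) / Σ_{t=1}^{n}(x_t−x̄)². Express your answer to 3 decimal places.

Mean x̄ = (5.9 + 15.0 + 15.5 + 12.0 + 14.4 + 13.3 + 19.7 + 24.2 + 13.7 + 13.4 + 19.5)/11 = 15.1455
Numerator Σ_{t=1}^{10}(x_t−x̄)(x_{t+1}−x̄) = 18.5670
Denominator Σ(x_t−x̄)² = 226.3073
r_1 = 18.5670 / 226.3073 = 0.082

0.082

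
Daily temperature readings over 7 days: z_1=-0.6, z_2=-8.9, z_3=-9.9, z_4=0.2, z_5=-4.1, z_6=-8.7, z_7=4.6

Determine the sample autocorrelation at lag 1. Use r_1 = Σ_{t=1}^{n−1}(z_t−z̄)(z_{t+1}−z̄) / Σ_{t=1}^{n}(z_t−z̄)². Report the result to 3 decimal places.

Mean z̄ = (-0.6 − 8.9 − 9.9 + 0.2 − 4.1 − 8.7 + 4.6)/7 = -3.9143
Σ(z_t−z̄)(z_{t+1}−z̄) = (-16.5241) + (29.8431) + (-24.6269) + (-0.7641) + (0.8888) + (-40.7469) = -51.9302
Denominator Σ(z_t−z̄)² = 184.0286
r_1 = -51.9302 / 184.0286 = -0.282

-0.282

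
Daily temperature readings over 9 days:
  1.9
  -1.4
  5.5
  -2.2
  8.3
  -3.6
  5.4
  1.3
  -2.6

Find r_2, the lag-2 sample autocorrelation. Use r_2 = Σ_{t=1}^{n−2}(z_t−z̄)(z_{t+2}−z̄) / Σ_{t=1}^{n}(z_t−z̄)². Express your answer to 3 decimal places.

Mean z̄ = (1.9 − 1.4 + 5.5 − 2.2 + 8.3 − 3.6 + 5.4 + 1.3 − 2.6)/9 = 1.4000
Σ(z_t−z̄)(z_{t+2}−z̄) = (2.0500) + (10.0800) + (28.2900) + (18.0000) + (27.6000) + (0.5000) + (-16.0000) = 70.5200
Denominator Σ(z_t−z̄)² = 142.4800
r_2 = 70.5200 / 142.4800 = 0.495

0.495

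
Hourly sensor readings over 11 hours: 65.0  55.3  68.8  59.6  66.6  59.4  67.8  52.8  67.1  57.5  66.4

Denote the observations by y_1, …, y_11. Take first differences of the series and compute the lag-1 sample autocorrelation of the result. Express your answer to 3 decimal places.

First differences Δy: -9.7, 13.5, -9.2, 7.0, -7.2, 8.4, -15.0, 14.3, -9.6, 8.9
Mean of differences = 0.1400
Numerator Σ(Δy_t−Δȳ)(Δy_{t+1}−Δȳ) = -993.9776
Denominator Σ(Δy_t−Δȳ)² = 1133.0440
r_1(Δy) = -993.9776 / 1133.0440 = -0.877

-0.877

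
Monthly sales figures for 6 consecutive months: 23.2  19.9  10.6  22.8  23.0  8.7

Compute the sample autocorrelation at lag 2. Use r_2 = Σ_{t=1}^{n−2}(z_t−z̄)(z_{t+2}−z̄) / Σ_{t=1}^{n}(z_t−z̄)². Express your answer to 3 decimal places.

Mean z̄ = (23.2 + 19.9 + 10.6 + 22.8 + 23.0 + 8.7)/6 = 18.0333
Σ(z_t−z̄)(z_{t+2}−z̄) = (-38.4056) + (8.8978) + (-36.9189) + (-44.4889) = -110.9156
Denominator Σ(z_t−z̄)² = 219.9333
r_2 = -110.9156 / 219.9333 = -0.504

-0.504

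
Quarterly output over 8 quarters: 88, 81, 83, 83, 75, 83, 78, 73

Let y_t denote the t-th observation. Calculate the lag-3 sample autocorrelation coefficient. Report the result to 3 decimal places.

0.341

Mean ȳ = (88 + 81 + 83 + 83 + 75 + 83 + 78 + 73)/8 = 80.5000
Deviations from mean: 7.5000, 0.5000, 2.5000, 2.5000, -5.5000, 2.5000, -2.5000, -7.5000
Σ(y_t−ȳ)(y_{t+3}−ȳ) = (18.7500) + (-2.7500) + (6.2500) + (-6.2500) + (41.2500) = 57.2500
Denominator Σ(y_t−ȳ)² = 168.0000
r_3 = 57.2500 / 168.0000 = 0.341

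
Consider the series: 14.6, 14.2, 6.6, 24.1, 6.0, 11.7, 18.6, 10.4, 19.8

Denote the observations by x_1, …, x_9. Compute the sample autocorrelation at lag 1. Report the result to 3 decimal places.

Mean x̄ = (14.6 + 14.2 + 6.6 + 24.1 + 6.0 + 11.7 + 18.6 + 10.4 + 19.8)/9 = 14.0000
Numerator Σ_{t=1}^{8}(x_t−x̄)(x_{t+1}−x̄) = -186.5200
Denominator Σ(x_t−x̄)² = 294.2200
r_1 = -186.5200 / 294.2200 = -0.634

-0.634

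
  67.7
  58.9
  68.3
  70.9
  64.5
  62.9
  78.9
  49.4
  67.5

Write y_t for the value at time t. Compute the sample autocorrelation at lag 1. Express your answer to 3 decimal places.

-0.567

Mean ȳ = (67.7 + 58.9 + 68.3 + 70.9 + 64.5 + 62.9 + 78.9 + 49.4 + 67.5)/9 = 65.4444
Numerator Σ_{t=1}^{8}(y_t−ȳ)(y_{t+1}−ȳ) = -303.7242
Denominator Σ(y_t−ȳ)² = 535.9022
r_1 = -303.7242 / 535.9022 = -0.567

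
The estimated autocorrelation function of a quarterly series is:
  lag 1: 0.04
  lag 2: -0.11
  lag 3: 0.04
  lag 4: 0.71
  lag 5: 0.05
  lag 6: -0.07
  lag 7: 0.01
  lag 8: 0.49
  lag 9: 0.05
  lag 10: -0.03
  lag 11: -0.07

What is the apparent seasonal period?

4

The largest autocorrelation is r_4 = 0.71, with a weaker echo at lag 8 (0.49); the remaining lags stay at or below 0.05.
The dominant spike at lag 4 indicates a seasonal period of 4.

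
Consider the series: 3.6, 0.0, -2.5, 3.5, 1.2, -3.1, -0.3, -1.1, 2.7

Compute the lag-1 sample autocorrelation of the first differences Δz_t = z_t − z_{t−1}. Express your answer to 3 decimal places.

-0.269

First differences Δz: -3.6, -2.5, 6.0, -2.3, -4.3, 2.8, -0.8, 3.8
Mean of differences = -0.1125
Numerator Σ(Δz_t−Δz̄)(Δz_{t+1}−Δz̄) = -27.3664
Denominator Σ(Δz_t−Δz̄)² = 101.8088
r_1(Δz) = -27.3664 / 101.8088 = -0.269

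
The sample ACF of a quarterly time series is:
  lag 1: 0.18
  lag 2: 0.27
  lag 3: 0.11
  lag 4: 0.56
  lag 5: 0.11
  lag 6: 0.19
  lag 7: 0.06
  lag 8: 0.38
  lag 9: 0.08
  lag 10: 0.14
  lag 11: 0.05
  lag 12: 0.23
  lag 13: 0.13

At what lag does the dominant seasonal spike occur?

4

The largest autocorrelation is r_4 = 0.56, with a weaker echo at lag 8 (0.38); the remaining lags stay at or below 0.27.
The dominant spike at lag 4 indicates a seasonal period of 4.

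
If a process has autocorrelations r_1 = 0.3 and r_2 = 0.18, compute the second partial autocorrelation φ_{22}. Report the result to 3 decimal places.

φ_{22} = (r_2 − r_1²) / (1 − r_1²)
r_1² = (0.3)² = 0.09
Numerator = 0.18 − 0.0900 = 0.0900; denominator = 1 − 0.0900 = 0.9100
φ_{22} = 0.0900 / 0.9100 = 0.099

0.099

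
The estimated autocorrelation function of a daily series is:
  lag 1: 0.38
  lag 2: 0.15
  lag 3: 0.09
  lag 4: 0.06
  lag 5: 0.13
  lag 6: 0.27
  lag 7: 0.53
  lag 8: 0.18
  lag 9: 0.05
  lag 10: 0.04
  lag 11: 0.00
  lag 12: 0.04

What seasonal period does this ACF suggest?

7

The largest autocorrelation is r_7 = 0.53; the remaining lags stay at or below 0.38. The elevated value at lag 1 (0.38), dropping to 0.15 at lag 2, reflects decaying short-term dependence rather than seasonality.
The dominant spike at lag 7 indicates a seasonal period of 7.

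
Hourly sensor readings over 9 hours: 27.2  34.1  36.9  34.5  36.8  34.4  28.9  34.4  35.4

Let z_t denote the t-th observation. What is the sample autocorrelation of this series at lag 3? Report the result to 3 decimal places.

-0.021

Mean z̄ = (27.2 + 34.1 + 36.9 + 34.5 + 36.8 + 34.4 + 28.9 + 34.4 + 35.4)/9 = 33.6222
Numerator Σ_{t=1}^{6}(z_t−z̄)(z_{t+3}−z̄) = -1.8604
Denominator Σ(z_t−z̄)² = 89.7556
r_3 = -1.8604 / 89.7556 = -0.021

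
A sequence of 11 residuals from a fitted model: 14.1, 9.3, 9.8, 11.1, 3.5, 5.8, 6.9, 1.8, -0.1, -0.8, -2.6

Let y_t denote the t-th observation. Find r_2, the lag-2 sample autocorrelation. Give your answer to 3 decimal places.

0.368

Mean ȳ = (14.1 + 9.3 + 9.8 + 11.1 + 3.5 + 5.8 + 6.9 + 1.8 − 0.1 − 0.8 − 2.6)/11 = 5.3455
Numerator Σ_{t=1}^{9}(y_t−ȳ)(y_{t+2}−ȳ) = 108.2586
Denominator Σ(y_t−ȳ)² = 294.3873
r_2 = 108.2586 / 294.3873 = 0.368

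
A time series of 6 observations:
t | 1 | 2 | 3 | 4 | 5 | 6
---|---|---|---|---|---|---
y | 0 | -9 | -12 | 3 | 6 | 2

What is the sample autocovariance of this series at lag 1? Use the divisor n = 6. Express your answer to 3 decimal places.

Mean ȳ = (0 − 9 − 12 + 3 + 6 + 2)/6 = -1.6667
Deviations: 1.6667, -7.3333, -10.3333, 4.6667, 7.6667, 3.6667
Σ_{t=1}^{5}(y_t−ȳ)(y_{t+1}−ȳ) = 79.2222
γ_1 = 79.2222 / 6 = 13.204

13.204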